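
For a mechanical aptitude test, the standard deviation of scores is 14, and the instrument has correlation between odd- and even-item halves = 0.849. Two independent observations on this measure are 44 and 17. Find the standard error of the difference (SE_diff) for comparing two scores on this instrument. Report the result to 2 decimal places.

r_full = 2·0.849 / (1 + 0.849) ≈ 0.9183
SEM = 14.0000 * √(1 − 0.9183) = 14.0000 * √0.0817 ≈ 14.0000 * 0.2858 ≈ 4.0008
Standard error of the difference = 4.0008·√2 ≈ 5.6580

5.66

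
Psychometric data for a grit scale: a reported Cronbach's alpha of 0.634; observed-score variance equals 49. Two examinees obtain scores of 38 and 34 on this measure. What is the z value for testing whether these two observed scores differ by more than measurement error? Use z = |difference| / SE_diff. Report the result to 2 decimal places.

0.67

SD = √49 = 7.00000
SEM = 7.00000 * √(1 − 0.63400) = 7.00000 * √0.36600 ≃ 7.00000 * 0.60498 ≃ 4.23486
Standard error of the difference = 4.23486·√2 ≃ 5.98899
z = 4 / 5.98899 ≃ 0.66789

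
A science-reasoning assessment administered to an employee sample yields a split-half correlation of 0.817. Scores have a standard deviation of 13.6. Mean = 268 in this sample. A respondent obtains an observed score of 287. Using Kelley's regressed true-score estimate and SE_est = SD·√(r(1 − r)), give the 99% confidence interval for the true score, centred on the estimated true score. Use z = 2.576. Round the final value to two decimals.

Spearman-Brown: r = 2(0.817) / (1 + 0.817) = 1.634 / 1.817 ≈ 0.899
T̂ = 0.899(287) + 0.101(268) ≈ 285.086
SE_est = 13.600·√(0.899·0.101) ≈ 4.093
CI = 285.086 ± 2.576 · 4.093 → [274.543, 295.630]

[274.54, 295.63]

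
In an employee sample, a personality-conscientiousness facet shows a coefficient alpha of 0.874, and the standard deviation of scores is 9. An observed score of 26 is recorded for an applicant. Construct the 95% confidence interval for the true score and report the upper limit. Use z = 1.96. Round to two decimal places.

SEM = 9.000 · √(1 − 0.874) = 9.000 · √0.126 ≃ 9.000 · 0.355 ≃ 3.195
Half-width = 1.96·3.195 ≃ 6.262
Upper bound: 26 + 6.262 = 32.262

32.26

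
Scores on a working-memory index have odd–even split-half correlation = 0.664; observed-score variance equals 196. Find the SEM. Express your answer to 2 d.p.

SD = √196 = 14.00000
Spearman-Brown: r = 2(0.664) / (1 + 0.664) = 1.32800 / 1.66400 ≈ 0.79808
SEM = 14.00000×√(1 − 0.79808) ≈ 6.29102

6.29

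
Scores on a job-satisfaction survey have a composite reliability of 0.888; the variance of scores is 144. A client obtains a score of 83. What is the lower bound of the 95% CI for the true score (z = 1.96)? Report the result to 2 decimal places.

75.13

SD = √144 ≃ 12.0000
SEM = 12.0000 · √(1 − 0.8880) = 12.0000 · √0.1120 ≃ 12.0000 · 0.3347 ≃ 4.0160
Half-width = 1.96·4.0160 ≃ 7.8713
Lower limit = 83 − 7.8713 ≃ 75.1287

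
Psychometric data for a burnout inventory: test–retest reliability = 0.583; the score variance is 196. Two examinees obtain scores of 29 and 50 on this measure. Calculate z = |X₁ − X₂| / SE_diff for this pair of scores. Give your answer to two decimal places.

1.64

SD = √196 ≈ 14.00000
SEM = 14.00000·√(1 − 0.58300) ≈ 9.04058
SE_diff = √2 · SEM ≈ 12.78530
z = |29 − 50| / 12.78530 = 21 / 12.78530 ≈ 1.64251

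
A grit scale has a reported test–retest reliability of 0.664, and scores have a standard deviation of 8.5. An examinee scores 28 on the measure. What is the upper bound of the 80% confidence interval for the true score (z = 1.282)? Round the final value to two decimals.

SEM = 8.5000 * √(1 − 0.6640) = 8.5000 * √0.3360 ≈ 8.5000 * 0.5797 ≈ 4.9271
Margin = 1.282 * 4.9271 ≈ 6.3165
Upper bound: 28 + 6.3165 = 34.3165

34.32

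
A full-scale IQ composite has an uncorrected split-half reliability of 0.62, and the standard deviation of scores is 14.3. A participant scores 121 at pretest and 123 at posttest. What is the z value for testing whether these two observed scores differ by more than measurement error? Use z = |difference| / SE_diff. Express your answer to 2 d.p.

0.20

Full-length reliability (Spearman-Brown) = 2(0.62)/(1+0.62) ≈ 0.7654
SEM = 14.3000·√(1 − 0.7654) ≈ 6.9258
SE_diff = SEM · √2 ≈ 6.9258 · 1.4142 ≈ 9.7946
z = 2 / 9.7946 ≈ 0.2042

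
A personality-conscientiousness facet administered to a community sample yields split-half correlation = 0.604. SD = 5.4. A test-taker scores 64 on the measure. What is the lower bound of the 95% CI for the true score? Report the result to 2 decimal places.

58.74

r_full = 2·0.604 / (1 + 0.604) ≈ 0.753
SEM = 5.400 × √(1 − 0.753) = 5.400 × √0.247 ≈ 5.400 × 0.497 ≈ 2.683
Margin = 1.96 × 2.683 ≈ 5.259
Lower bound: 64 − 5.259 = 58.741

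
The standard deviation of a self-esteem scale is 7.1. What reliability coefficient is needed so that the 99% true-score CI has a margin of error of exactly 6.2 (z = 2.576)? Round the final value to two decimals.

0.89

Required SEM = 6.2 / 2.576 ≈ 2.4068
r = 1 − (SEM / SD)² = 1 − (2.4068 / 7.1)² ≈ 1 − 0.1149 ≈ 0.8851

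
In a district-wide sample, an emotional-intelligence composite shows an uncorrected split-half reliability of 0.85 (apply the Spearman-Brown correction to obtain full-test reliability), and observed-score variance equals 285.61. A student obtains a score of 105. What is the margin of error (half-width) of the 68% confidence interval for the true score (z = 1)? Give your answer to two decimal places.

4.81

SD = √285.61 ≈ 16.90000
Spearman-Brown: r = 2(0.85) / (1 + 0.85) = 1.70000 / 1.85000 ≈ 0.91892
SEM = 16.90000*√(1 − 0.91892) ≈ 4.81223
Margin = 1 * 4.81223 ≈ 4.81223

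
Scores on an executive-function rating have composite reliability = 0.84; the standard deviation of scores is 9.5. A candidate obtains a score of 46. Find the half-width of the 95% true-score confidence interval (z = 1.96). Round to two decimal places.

SEM = 9.5000 · √(1 − 0.8400) = 9.5000 · √0.1600 ≈ 9.5000 · 0.4000 ≈ 3.8000
Margin = 1.96 · 3.8000 ≈ 7.4480

7.45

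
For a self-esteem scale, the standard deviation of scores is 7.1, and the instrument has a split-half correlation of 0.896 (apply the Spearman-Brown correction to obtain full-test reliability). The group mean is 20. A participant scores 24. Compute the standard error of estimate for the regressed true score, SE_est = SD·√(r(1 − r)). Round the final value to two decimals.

1.62

Full-length reliability (Spearman-Brown) = 2(0.896)/(1+0.896) ≈ 0.94515
SE_est = SD * √(r(1 − r)) = 7.10000 * √0.05184 ≈ 7.10000 * 0.22769 ≈ 1.61661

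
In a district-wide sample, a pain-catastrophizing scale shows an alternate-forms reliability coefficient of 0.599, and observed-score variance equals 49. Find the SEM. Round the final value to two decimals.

SD = √49 ≈ 7.00000
SEM = 7.00000 · √(1 − 0.59900) = 7.00000 · √0.40100 ≈ 7.00000 · 0.63325 ≈ 4.43272

4.43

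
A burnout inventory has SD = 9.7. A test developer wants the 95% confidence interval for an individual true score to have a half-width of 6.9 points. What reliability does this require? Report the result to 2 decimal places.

SEM needed = half-width / z = 6.9/1.96 ≈ 3.520
Required reliability = 1 − (SEM/SD)² = 1 − 0.132 ≈ 0.868

0.87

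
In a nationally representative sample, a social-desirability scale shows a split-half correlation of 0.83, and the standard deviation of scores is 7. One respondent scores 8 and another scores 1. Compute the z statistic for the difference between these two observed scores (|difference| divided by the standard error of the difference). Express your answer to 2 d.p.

Full-length reliability (Spearman-Brown) = 2(0.83)/(1+0.83) ≃ 0.90710
SEM = 7.00000 · √(1 − 0.90710) = 7.00000 · √0.09290 ≃ 7.00000 · 0.30479 ≃ 2.13352
Standard error of the difference = 2.13352·√2 ≃ 3.01725
z = |8 − 1| / 3.01725 = 7 / 3.01725 ≃ 2.31999

2.32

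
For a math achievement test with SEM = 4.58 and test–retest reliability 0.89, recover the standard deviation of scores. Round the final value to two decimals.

SD = SEM / √(1 − r) = 4.58 / √0.1100 ≈ 4.58 / 0.3317 ≈ 13.8092

13.81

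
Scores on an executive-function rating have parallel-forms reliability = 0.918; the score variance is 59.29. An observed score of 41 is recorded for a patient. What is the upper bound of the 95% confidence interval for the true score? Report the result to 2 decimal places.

SD = √59.29 = 7.700
The standard error of measurement is 7.700·√(1 − 0.918) ≈ 7.700·0.286 ≈ 2.205.
Margin = 1.96 · 2.205 ≈ 4.322
Upper bound: 41 + 4.322 = 45.322

45.32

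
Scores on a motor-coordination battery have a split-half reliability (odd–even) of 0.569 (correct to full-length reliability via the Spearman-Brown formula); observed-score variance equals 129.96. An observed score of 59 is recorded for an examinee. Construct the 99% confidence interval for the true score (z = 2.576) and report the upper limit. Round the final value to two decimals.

74.39

σ = 129.96^(1/2) = 11.400
r_full = 2·0.569 / (1 + 0.569) ≃ 0.725
The standard error of measurement is 11.400×√(1 − 0.725) ≃ 11.400×0.524 ≃ 5.975.
Margin = 2.576 × 5.975 ≃ 15.391
Upper bound: 59 + 15.391 = 74.391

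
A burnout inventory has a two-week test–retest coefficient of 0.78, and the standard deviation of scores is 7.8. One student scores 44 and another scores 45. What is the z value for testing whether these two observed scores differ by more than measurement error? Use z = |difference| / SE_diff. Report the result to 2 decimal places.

SEM = 7.800×√(1 − 0.780) ≈ 3.659
Standard error of the difference = 3.659·√2 ≈ 5.174
z = |44 − 45| / 5.174 = 1 / 5.174 ≈ 0.193

0.19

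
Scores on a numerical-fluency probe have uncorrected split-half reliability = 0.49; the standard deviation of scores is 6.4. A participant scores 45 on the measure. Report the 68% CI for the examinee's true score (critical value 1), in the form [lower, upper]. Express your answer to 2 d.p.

[41.26, 48.74]

Full-length reliability (Spearman-Brown) = 2(0.49)/(1+0.49) ≈ 0.658
SEM = 6.400·√(1 − 0.658) ≈ 3.744
Half-width = 1·3.744 ≈ 3.744
68% CI: 45 ± 3.744 = [41.256, 48.744]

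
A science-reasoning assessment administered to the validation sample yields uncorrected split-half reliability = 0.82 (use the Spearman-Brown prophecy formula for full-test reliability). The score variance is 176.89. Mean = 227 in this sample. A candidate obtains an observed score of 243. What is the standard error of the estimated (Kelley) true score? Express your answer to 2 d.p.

SD = √176.89 = 13.300
Full-length reliability (Spearman-Brown) = 2(0.82)/(1+0.82) ≈ 0.901
SE_est = SD · √(r(1 − r)) = 13.300 · √0.089 ≈ 13.300 · 0.299 ≈ 3.970

3.97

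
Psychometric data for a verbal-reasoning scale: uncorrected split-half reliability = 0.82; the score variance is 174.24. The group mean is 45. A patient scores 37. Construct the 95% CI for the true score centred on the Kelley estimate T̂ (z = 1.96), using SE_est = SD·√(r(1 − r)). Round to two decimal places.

SD = √174.24 ≃ 13.20000
Full-length reliability (Spearman-Brown) = 2(0.82)/(1+0.82) ≃ 0.90110
T̂ = 0.90110(37) + 0.09890(45) ≃ 37.79121
SE_est = SD × √(r(1 − r)) = 13.20000 × √0.08912 ≃ 13.20000 × 0.29853 ≃ 3.94059
CI = 37.79121 ± 1.96 × 3.94059 → [30.06766, 45.51476]

[30.07, 45.51]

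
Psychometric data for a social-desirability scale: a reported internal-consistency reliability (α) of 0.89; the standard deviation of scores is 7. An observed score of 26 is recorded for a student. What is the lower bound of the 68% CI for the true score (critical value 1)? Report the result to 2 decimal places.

23.68

The standard error of measurement is 7.00000×√(1 − 0.89000) ≃ 7.00000×0.33166 ≃ 2.32164.
1 × SEM ≃ 2.32164
Lower bound: 26 − 2.32164 = 23.67836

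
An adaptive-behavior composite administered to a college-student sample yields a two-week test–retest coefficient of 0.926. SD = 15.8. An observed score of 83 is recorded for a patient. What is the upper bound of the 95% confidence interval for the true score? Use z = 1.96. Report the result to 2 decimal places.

The standard error of measurement is 15.80000·√(1 − 0.92600) ≈ 15.80000·0.27203 ≈ 4.29806.
Half-width = 1.96·4.29806 ≈ 8.42421
Upper limit = 83 + 8.42421 ≈ 91.42421

91.42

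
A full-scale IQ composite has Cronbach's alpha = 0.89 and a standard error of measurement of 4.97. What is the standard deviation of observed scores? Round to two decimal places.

14.99

σ = SEM·(1 − r)^(−1/2) ≈ 4.97×3.015 ≈ 14.985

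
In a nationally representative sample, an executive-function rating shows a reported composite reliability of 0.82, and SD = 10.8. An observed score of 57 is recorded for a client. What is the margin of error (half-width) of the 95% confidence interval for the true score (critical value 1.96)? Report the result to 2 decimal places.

SEM = 10.800 × √(1 − 0.820) = 10.800 × √0.180 ≃ 10.800 × 0.424 ≃ 4.582
Half-width = 1.96×4.582 ≃ 8.981

8.98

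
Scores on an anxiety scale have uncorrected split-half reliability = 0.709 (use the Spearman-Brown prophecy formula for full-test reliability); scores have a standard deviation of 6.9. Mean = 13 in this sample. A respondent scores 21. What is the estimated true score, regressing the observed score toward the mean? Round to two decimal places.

19.64

Full-length reliability (Spearman-Brown) = 2(0.709)/(1+0.709) ≈ 0.830
T̂ = r·X + (1 − r)·M = 0.830×21 + 0.170×13 ≈ 17.424 + 2.214 ≈ 19.638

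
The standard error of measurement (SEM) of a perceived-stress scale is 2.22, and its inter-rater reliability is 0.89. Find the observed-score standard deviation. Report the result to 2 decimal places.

6.69

SD = SEM / √(1 − r) = 2.22 / √0.110 ≈ 2.22 / 0.332 ≈ 6.694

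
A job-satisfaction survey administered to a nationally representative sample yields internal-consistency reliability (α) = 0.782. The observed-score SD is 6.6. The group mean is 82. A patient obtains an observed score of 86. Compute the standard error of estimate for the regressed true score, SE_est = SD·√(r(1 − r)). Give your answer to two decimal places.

2.73

SE_est = 6.60000·√[r(1 − r)] ≈ 2.72506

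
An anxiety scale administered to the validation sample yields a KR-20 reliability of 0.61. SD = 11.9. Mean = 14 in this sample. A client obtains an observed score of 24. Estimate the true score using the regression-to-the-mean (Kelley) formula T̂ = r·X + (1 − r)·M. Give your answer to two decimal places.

20.10

Estimated true score = 0.61000×24 + (1 − 0.61000)×14 ≈ 20.10000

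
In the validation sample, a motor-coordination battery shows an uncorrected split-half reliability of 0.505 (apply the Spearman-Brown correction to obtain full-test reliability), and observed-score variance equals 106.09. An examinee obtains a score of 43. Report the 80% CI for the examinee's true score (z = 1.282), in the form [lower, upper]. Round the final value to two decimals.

σ = 106.09^(1/2) = 10.3000
Full-length reliability (Spearman-Brown) = 2(0.505)/(1+0.505) ≃ 0.6711
SEM = 10.3000 × √(1 − 0.6711) = 10.3000 × √0.3289 ≃ 10.3000 × 0.5735 ≃ 5.9071
Margin = 1.282 × 5.9071 ≃ 7.5729
Interval: (35.4271, 50.5729)

[35.43, 50.57]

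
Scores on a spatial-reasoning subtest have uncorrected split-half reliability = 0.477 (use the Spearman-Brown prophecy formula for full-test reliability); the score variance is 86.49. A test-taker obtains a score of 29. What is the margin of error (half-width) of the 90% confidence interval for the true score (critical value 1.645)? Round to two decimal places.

SD = √86.49 = 9.30000
Spearman-Brown: r = 2(0.477) / (1 + 0.477) = 0.95400 / 1.47700 ≈ 0.64590
SEM = 9.30000 · √(1 − 0.64590) = 9.30000 · √0.35410 ≈ 9.30000 · 0.59506 ≈ 5.53406
Half-width = 1.645·5.53406 ≈ 9.10352

9.10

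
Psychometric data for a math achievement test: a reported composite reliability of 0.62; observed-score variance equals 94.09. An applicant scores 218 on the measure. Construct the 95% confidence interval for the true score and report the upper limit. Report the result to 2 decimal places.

SD = √94.09 = 9.700
SEM = 9.700×√(1 − 0.620) ≈ 5.979
Half-width = 1.96×5.979 ≈ 11.720
Upper bound: 218 + 11.720 = 229.720

229.72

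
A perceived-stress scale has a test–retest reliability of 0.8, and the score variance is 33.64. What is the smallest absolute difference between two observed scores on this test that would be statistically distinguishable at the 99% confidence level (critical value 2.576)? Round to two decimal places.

9.45

SD = √33.64 ≈ 5.800
SEM = 5.800 × √(1 − 0.800) = 5.800 × √0.200 ≈ 5.800 × 0.447 ≈ 2.594
Standard error of the difference = 2.594·√2 ≈ 3.668
Smallest detectable difference = 2.576×3.668 ≈ 9.449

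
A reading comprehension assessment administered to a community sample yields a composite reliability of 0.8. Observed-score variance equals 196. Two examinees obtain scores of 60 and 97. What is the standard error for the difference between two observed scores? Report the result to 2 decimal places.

SD = √196 = 14.0000
The standard error of measurement is 14.0000*√(1 − 0.8000) ≈ 14.0000*0.4472 ≈ 6.2610.
Standard error of the difference = 6.2610·√2 ≈ 8.8544

8.85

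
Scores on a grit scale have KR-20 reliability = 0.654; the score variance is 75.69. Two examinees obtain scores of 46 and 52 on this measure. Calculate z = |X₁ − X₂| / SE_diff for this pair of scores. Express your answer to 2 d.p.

SD = √75.69 = 8.700
SEM = 8.700 × √(1 − 0.654) = 8.700 × √0.346 ≈ 8.700 × 0.588 ≈ 5.117
Standard error of the difference = 5.117·√2 ≈ 7.237
z = 6 / 7.237 ≈ 0.829

0.83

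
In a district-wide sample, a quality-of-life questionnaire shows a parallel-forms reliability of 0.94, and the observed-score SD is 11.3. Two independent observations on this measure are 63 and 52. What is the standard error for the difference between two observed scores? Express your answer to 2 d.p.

SEM = 11.300 × √(1 − 0.940) = 11.300 × √0.060 ≈ 11.300 × 0.245 ≈ 2.768
SE_diff = √2 × SEM ≈ 3.914

3.91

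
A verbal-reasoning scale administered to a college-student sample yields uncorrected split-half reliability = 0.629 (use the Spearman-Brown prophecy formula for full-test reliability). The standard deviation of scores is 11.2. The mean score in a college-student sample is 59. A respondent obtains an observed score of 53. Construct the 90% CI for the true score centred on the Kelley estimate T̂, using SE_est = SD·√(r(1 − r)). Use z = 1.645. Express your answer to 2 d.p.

[46.64, 62.09]

r_full = 2·0.629 / (1 + 0.629) ≈ 0.7723
Estimated true score = 0.7723·53 + (1 − 0.7723)·59 ≈ 54.3665
SE_est = 11.2000·√(0.7723·0.2277) ≈ 4.6970
CI = 54.3665 ± 1.645 · 4.6970 → [46.6399, 62.0931]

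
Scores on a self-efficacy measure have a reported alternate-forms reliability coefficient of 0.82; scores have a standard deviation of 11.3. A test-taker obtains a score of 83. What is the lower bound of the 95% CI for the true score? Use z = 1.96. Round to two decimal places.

SEM = 11.30000 × √(1 − 0.82000) = 11.30000 × √0.18000 ≈ 11.30000 × 0.42426 ≈ 4.79418
1.96 × SEM ≈ 9.39660
Lower limit = 83 − 9.39660 ≈ 73.60340

73.60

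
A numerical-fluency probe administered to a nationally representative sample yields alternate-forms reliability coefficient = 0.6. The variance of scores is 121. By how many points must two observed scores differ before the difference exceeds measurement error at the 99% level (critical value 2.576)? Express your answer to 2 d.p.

σ = 121^(1/2) = 11.000
SEM = 11.000×√(1 − 0.600) ≃ 6.957
Standard error of the difference = 6.957·√2 ≃ 9.839
Minimum reliable difference = 2.576 × SE_diff ≃ 2.576 × 9.839 ≃ 25.344

25.34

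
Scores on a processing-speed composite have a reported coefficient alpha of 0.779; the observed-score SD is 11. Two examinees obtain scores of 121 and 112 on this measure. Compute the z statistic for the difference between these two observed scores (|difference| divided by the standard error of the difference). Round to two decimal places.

1.23

SEM = 11.0000 · √(1 − 0.7790) = 11.0000 · √0.2210 ≈ 11.0000 · 0.4701 ≈ 5.1712
Standard error of the difference = 5.1712·√2 ≈ 7.3131
z = 9 / 7.3131 ≈ 1.2307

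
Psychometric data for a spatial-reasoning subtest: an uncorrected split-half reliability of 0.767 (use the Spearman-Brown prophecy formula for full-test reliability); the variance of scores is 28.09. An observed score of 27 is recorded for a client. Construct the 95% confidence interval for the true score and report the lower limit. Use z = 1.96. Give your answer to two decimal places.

SD = √28.09 ≈ 5.300
r_full = 2·0.767 / (1 + 0.767) ≈ 0.868
SEM = 5.300 * √(1 − 0.868) = 5.300 * √0.132 ≈ 5.300 * 0.363 ≈ 1.925
Margin = 1.96 * 1.925 ≈ 3.772
Lower limit = 27 − 3.772 ≈ 23.228

23.23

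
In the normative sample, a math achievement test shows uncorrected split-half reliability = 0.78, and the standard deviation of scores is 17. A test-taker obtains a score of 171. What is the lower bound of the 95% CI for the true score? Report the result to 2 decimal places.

159.29

Spearman-Brown: r = 2(0.78) / (1 + 0.78) = 1.5600 / 1.7800 ≈ 0.8764
SEM = 17.0000 × √(1 − 0.8764) = 17.0000 × √0.1236 ≈ 17.0000 × 0.3516 ≈ 5.9765
1.96 × SEM ≈ 11.7140
Lower bound: 171 − 11.7140 = 159.2860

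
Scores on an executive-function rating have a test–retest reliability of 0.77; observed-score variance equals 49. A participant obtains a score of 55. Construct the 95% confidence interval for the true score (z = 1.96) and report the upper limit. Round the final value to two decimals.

61.58

SD = √49 ≈ 7.000
SEM = 7.000 × √(1 − 0.770) = 7.000 × √0.230 ≈ 7.000 × 0.480 ≈ 3.357
1.96 × SEM ≈ 6.580
Upper bound: 55 + 6.580 = 61.580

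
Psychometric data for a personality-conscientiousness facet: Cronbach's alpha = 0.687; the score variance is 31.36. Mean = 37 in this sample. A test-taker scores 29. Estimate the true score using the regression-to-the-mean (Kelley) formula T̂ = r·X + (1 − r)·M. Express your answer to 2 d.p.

Estimated true score = 0.6870*29 + (1 − 0.6870)*37 ≃ 31.5040

31.50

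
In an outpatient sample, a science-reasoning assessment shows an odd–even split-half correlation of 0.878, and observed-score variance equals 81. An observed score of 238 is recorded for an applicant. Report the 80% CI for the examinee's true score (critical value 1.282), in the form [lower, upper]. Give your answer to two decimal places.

[235.06, 240.94]

SD = √81 = 9.00000
Full-length reliability (Spearman-Brown) = 2(0.878)/(1+0.878) ≈ 0.93504
The standard error of measurement is 9.00000×√(1 − 0.93504) ≈ 9.00000×0.25488 ≈ 2.29390.
Margin = 1.282 × 2.29390 ≈ 2.94078
CI = 238 ± 2.94078 → [235.05922, 240.94078]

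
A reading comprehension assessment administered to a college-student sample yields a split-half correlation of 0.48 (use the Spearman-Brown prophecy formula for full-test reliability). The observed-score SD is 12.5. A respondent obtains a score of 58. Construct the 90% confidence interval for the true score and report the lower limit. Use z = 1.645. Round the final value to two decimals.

45.81

Full-length reliability (Spearman-Brown) = 2(0.48)/(1+0.48) ≈ 0.649
SEM = 12.500 · √(1 − 0.649) = 12.500 · √0.351 ≈ 12.500 · 0.593 ≈ 7.409
1.645 · SEM ≈ 12.188
Lower limit = 58 − 12.188 ≈ 45.812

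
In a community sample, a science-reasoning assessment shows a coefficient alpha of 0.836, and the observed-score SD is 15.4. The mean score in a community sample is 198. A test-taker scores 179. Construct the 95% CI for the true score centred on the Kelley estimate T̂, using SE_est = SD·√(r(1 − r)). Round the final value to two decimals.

[170.94, 193.29]

Estimated true score = 0.83600*179 + (1 − 0.83600)*198 ≈ 182.11600
SE_est = 15.40000·√[r(1 − r)] ≈ 5.70224
95% CI: 182.11600 ± 11.17640 ≈ (170.93960, 193.29240)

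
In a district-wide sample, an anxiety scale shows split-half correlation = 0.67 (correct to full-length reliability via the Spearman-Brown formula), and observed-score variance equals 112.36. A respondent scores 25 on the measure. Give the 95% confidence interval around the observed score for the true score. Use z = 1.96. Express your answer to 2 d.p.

[15.76, 34.24]

σ = 112.36^(1/2) = 10.600
Spearman-Brown: r = 2(0.67) / (1 + 0.67) = 1.340 / 1.670 ≈ 0.802
The standard error of measurement is 10.600*√(1 − 0.802) ≈ 10.600*0.445 ≈ 4.712.
Margin = 1.96 * 4.712 ≈ 9.236
CI = 25 ± 9.236 → [15.764, 34.236]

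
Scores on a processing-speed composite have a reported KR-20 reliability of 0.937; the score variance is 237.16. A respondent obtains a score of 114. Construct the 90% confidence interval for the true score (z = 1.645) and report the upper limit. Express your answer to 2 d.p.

120.36

SD = √237.16 ≃ 15.4000
SEM = 15.4000 * √(1 − 0.9370) = 15.4000 * √0.0630 ≃ 15.4000 * 0.2510 ≃ 3.8654
Half-width = 1.645*3.8654 ≃ 6.3585
Upper limit = 114 + 6.3585 ≃ 120.3585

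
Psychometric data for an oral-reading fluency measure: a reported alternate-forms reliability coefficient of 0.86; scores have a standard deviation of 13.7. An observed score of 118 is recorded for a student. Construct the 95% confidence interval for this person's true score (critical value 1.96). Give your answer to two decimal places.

[107.95, 128.05]

The standard error of measurement is 13.7000×√(1 − 0.8600) ≈ 13.7000×0.3742 ≈ 5.1261.
Half-width = 1.96×5.1261 ≈ 10.0471
Interval: (107.9529, 128.0471)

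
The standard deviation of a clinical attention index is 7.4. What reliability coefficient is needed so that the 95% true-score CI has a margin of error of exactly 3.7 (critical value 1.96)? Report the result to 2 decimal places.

0.93

Required SEM = 3.7 / 1.96 ≃ 1.88776
r = 1 − (1.88776/7.4)² ≃ 1 − 0.06508 ≃ 0.93492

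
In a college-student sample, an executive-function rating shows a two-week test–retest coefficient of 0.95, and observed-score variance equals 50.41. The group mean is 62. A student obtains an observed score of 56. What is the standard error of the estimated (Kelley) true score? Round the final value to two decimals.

σ = 50.41^(1/2) = 7.100
SE_est = 7.100×√(0.950×0.050) ≃ 1.547

1.55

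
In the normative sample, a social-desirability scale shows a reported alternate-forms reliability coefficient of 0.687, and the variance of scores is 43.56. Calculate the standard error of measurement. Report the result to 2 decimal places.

SD = √43.56 = 6.6000
SEM = 6.6000 * √(1 − 0.6870) = 6.6000 * √0.3130 ≃ 6.6000 * 0.5595 ≃ 3.6925

3.69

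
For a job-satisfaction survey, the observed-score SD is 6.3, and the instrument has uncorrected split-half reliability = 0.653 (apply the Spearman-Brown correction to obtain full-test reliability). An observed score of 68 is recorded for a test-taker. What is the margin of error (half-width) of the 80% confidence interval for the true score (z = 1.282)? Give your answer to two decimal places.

3.70

r_full = 2·0.653 / (1 + 0.653) ≃ 0.7901
The standard error of measurement is 6.3000·√(1 − 0.7901) ≃ 6.3000·0.4582 ≃ 2.8865.
Margin = 1.282 · 2.8865 ≃ 3.7005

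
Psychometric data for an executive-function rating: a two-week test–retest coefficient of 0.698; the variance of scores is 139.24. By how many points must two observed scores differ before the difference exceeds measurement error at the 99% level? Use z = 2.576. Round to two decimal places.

σ = 139.24^(1/2) = 11.800
The standard error of measurement is 11.800·√(1 − 0.698) ≃ 11.800·0.550 ≃ 6.485.
SE_diff = SEM · √2 ≃ 6.485 · 1.414 ≃ 9.171
Smallest detectable difference = 2.576·9.171 ≃ 23.624

23.62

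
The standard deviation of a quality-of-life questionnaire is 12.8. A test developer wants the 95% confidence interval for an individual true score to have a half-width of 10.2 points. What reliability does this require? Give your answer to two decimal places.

0.83

Required SEM = 10.2 / 1.96 ≃ 5.20408
r = 1 − (5.20408/12.8)² ≃ 1 − 0.16530 ≃ 0.83470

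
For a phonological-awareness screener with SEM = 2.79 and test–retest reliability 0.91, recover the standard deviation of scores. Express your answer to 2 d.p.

σ = SEM·(1 − r)^(−1/2) ≈ 2.79·3.333 ≈ 9.300

9.30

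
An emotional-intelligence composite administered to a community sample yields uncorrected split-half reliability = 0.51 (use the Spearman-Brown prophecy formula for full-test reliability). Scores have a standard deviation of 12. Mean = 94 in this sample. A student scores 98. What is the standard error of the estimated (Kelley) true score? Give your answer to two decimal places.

5.62

Full-length reliability (Spearman-Brown) = 2(0.51)/(1+0.51) ≈ 0.67550
SE_est = 12.00000*√(0.67550*0.32450) ≈ 5.61827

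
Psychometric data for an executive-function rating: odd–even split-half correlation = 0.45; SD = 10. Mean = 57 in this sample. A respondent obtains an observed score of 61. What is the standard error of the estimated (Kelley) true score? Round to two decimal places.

r_full = 2·0.45 / (1 + 0.45) ≈ 0.621
SE_est = SD · √(r(1 − r)) = 10.000 · √0.235 ≈ 10.000 · 0.485 ≈ 4.852

4.85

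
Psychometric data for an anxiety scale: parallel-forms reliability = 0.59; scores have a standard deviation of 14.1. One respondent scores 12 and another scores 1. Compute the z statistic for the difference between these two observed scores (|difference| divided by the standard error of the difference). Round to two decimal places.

0.86

SEM = 14.100*√(1 − 0.590) ≈ 9.028
SE_diff = SEM * √2 ≈ 9.028 * 1.414 ≈ 12.768
z = |12 − 1| / 12.768 = 11 / 12.768 ≈ 0.862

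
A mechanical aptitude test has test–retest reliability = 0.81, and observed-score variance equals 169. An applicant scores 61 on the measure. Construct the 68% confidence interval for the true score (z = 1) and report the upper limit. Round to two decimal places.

66.67

SD = √169 = 13.0000
SEM = 13.0000×√(1 − 0.8100) ≃ 5.6666
Margin = 1 × 5.6666 ≃ 5.6666
Upper limit = 61 + 5.6666 ≃ 66.6666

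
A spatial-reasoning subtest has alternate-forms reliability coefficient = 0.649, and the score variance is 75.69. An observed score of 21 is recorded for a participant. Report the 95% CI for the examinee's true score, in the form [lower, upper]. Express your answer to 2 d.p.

[10.90, 31.10]

SD = √75.69 ≈ 8.70000
The standard error of measurement is 8.70000×√(1 − 0.64900) ≈ 8.70000×0.59245 ≈ 5.15434.
Margin = 1.96 × 5.15434 ≈ 10.10250
Interval: (10.89750, 31.10250)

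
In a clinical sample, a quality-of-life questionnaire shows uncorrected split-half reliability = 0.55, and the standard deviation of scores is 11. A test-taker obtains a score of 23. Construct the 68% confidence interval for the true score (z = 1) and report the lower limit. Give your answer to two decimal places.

17.07

Full-length reliability (Spearman-Brown) = 2(0.55)/(1+0.55) ≈ 0.7097
SEM = 11.0000 · √(1 − 0.7097) = 11.0000 · √0.2903 ≈ 11.0000 · 0.5388 ≈ 5.9270
Half-width = 1·5.9270 ≈ 5.9270
Lower limit = 23 − 5.9270 ≈ 17.0730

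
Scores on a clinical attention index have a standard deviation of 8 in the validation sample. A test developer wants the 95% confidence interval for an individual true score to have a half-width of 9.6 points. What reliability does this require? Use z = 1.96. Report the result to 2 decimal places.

SEM needed = half-width / z = 9.6/1.96 ≈ 4.898
Required reliability = 1 − (SEM/SD)² = 1 − 0.375 ≈ 0.625

0.63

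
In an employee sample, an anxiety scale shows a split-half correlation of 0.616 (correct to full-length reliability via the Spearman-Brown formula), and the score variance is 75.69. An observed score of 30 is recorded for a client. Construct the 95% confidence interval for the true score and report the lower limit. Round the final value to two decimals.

σ = 75.69^(1/2) = 8.700
Full-length reliability (Spearman-Brown) = 2(0.616)/(1+0.616) ≈ 0.762
SEM = 8.700·√(1 − 0.762) ≈ 4.241
Half-width = 1.96·4.241 ≈ 8.312
Lower bound: 30 − 8.312 = 21.688

21.69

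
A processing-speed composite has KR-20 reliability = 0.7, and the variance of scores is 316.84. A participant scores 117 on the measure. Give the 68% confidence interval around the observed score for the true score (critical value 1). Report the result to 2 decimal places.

SD = √316.84 = 17.800
SEM = 17.800 * √(1 − 0.700) = 17.800 * √0.300 ≈ 17.800 * 0.548 ≈ 9.749
Margin = 1 * 9.749 ≈ 9.749
CI = 117 ± 9.749 → [107.251, 126.749]

[107.25, 126.75]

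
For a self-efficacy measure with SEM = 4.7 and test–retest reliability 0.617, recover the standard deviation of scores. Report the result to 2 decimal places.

σ = SEM·(1 − r)^(−1/2) ≃ 4.7·1.61585 ≃ 7.59449

7.59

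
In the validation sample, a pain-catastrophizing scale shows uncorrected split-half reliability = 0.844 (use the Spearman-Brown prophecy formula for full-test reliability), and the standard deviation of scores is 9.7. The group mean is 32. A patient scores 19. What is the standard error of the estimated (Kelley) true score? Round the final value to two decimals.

Full-length reliability (Spearman-Brown) = 2(0.844)/(1+0.844) ≈ 0.9154
SE_est = SD * √(r(1 − r)) = 9.7000 * √0.0774 ≈ 9.7000 * 0.2783 ≈ 2.6994

2.70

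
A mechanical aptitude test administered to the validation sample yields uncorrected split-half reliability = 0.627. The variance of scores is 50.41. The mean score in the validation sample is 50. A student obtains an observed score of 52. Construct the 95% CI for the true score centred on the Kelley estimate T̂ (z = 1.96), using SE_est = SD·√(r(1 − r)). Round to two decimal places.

SD = √50.41 = 7.100
Full-length reliability (Spearman-Brown) = 2(0.627)/(1+0.627) ≈ 0.771
Estimated true score = 0.771*52 + (1 − 0.771)*50 ≈ 51.541
SE_est = SD * √(r(1 − r)) = 7.100 * √0.177 ≈ 7.100 * 0.420 ≈ 2.985
95% CI: 51.541 ± 5.850 ≈ (45.692, 57.391)

[45.69, 57.39]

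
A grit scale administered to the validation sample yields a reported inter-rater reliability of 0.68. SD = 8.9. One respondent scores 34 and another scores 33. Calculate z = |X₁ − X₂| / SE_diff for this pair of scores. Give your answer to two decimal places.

SEM = 8.9000*√(1 − 0.6800) ≈ 5.0346
Standard error of the difference = 5.0346·√2 ≈ 7.1200
z = |34 − 33| / 7.1200 = 1 / 7.1200 ≈ 0.1404

0.14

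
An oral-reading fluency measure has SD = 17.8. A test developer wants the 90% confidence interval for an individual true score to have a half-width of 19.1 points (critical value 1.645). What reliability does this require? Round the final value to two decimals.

0.57

Required SEM = 19.1 / 1.645 ≈ 11.6109
Required reliability = 1 − (SEM/SD)² = 1 − 0.4255 ≈ 0.5745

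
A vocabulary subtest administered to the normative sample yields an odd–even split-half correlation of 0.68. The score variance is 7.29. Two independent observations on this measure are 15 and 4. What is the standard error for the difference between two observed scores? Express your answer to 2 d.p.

σ = 7.29^(1/2) = 2.700
r_full = 2·0.68 / (1 + 0.68) ≈ 0.810
SEM = 2.700×√(1 − 0.810) ≈ 1.178
SE_diff = √2 × SEM ≈ 1.666

1.67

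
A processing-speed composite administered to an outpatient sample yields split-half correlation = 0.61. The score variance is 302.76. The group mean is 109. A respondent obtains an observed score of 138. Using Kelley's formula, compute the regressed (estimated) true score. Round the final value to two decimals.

130.98

r_full = 2·0.61 / (1 + 0.61) ≈ 0.75776
T̂ = 0.75776(138) + 0.24224(109) ≈ 130.97516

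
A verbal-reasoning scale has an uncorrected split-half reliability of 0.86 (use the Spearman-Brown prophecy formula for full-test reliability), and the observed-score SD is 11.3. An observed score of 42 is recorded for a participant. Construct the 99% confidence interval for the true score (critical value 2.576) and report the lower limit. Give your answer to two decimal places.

34.01

r_full = 2·0.86 / (1 + 0.86) ≃ 0.9247
SEM = 11.3000·√(1 − 0.9247) ≃ 3.1002
2.576 · SEM ≃ 7.9860
Lower bound: 42 − 7.9860 = 34.0140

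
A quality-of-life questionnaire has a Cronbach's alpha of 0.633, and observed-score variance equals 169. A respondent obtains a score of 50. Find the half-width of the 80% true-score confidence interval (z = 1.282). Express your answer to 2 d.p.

SD = √169 ≃ 13.0000
SEM = 13.0000·√(1 − 0.6330) ≃ 7.8755
Margin = 1.282 · 7.8755 ≃ 10.0964

10.10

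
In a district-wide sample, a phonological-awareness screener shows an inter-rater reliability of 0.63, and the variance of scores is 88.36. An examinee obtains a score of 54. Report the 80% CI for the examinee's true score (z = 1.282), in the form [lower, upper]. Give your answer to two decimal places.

[46.67, 61.33]

σ = 88.36^(1/2) = 9.400
SEM = 9.400 · √(1 − 0.630) = 9.400 · √0.370 ≈ 9.400 · 0.608 ≈ 5.718
Half-width = 1.282·5.718 ≈ 7.330
Interval: (46.670, 61.330)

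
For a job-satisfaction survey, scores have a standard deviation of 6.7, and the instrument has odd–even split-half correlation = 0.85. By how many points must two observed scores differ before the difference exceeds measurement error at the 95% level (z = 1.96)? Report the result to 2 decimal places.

Full-length reliability (Spearman-Brown) = 2(0.85)/(1+0.85) ≃ 0.9189
SEM = 6.7000 * √(1 − 0.9189) = 6.7000 * √0.0811 ≃ 6.7000 * 0.2847 ≃ 1.9078
SE_diff = SEM * √2 ≃ 1.9078 * 1.4142 ≃ 2.6980
Minimum reliable difference = 1.96 * SE_diff ≃ 1.96 * 2.6980 ≃ 5.2882

5.29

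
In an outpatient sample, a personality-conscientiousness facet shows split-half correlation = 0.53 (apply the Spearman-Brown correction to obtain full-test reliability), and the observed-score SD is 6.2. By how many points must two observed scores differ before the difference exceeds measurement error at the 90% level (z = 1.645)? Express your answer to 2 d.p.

Spearman-Brown: r = 2(0.53) / (1 + 0.53) = 1.06000 / 1.53000 ≈ 0.69281
SEM = 6.20000 * √(1 − 0.69281) = 6.20000 * √0.30719 ≈ 6.20000 * 0.55425 ≈ 3.43633
SE_diff = √2 * SEM ≈ 4.85970
Smallest detectable difference = 1.645*4.85970 ≈ 7.99421

7.99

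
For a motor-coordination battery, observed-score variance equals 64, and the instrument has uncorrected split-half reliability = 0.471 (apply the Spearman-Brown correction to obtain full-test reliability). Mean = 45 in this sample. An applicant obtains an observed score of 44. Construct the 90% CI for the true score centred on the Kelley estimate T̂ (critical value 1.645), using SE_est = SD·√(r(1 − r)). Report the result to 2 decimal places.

[38.04, 50.67]

SD = √64 ≈ 8.00000
Spearman-Brown: r = 2(0.471) / (1 + 0.471) = 0.94200 / 1.47100 ≈ 0.64038
Estimated true score = 0.64038×44 + (1 − 0.64038)×45 ≈ 44.35962
SE_est = SD × √(r(1 − r)) = 8.00000 × √0.23029 ≈ 8.00000 × 0.47989 ≈ 3.83911
CI = 44.35962 ± 1.645 × 3.83911 → [38.04428, 50.67496]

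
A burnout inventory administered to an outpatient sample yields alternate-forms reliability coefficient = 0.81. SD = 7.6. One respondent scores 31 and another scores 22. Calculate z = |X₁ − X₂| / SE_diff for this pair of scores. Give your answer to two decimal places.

SEM = 7.60000×√(1 − 0.81000) ≈ 3.31276
SE_diff = SEM × √2 ≈ 3.31276 × 1.41421 ≈ 4.68495
z = |31 − 22| / 4.68495 = 9 / 4.68495 ≈ 1.92104

1.92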